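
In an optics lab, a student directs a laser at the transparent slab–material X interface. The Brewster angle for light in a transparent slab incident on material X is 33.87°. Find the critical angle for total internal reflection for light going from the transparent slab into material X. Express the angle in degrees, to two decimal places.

θ_c ≈ 42.16°

From Brewster, n₂/n₁ = tan θ_B = tan 33.87° = 0.6712.
Then sin θ_c = n₂/n₁ = 0.6712, so θ_c = arcsin 0.6712 = 42.16°.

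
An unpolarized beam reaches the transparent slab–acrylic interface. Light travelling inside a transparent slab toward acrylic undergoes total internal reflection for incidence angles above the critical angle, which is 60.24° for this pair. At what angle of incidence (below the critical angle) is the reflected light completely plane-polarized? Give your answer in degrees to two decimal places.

sin θ_c = n₂/n₁, so n₂/n₁ = sin 60.24° = 0.8681.
Brewster: tan θ_B = n₂/n₁ = 0.8681.
θ_B = arctan(0.8681) = 40.96°.

θ_B ≈ 40.96°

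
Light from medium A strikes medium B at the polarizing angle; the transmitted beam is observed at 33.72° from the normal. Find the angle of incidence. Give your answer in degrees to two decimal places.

θ_B ≈ 56.28°

Brewster's condition makes the reflected and refracted beams perpendicular: θ_B + θ_t = 90°.
So θ_B = 90° − θ_t = 90° − 33.72° = 56.28°.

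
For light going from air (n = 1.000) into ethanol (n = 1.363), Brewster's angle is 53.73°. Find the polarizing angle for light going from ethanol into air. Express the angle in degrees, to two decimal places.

The two Brewster angles are complementary: θ_B' = 90° − θ_B = 90° − 53.73° = 36.27°.

θ_B' ≈ 36.27°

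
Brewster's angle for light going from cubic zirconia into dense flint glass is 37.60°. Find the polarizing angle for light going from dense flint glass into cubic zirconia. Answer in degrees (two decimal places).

tan θ_B' = n₁/n₂ = 1/tan θ_B, so θ_B' = 90° − θ_B.
θ_B' = 90° − 37.60° = 52.40°.

θ_B' ≈ 52.40°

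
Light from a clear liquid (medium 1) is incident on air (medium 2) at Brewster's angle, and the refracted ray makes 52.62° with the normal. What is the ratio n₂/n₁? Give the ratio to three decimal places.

θ_B + θ_t = 90°, so θ_B = 90° − 52.62° = 37.38°.
tan θ_B = n₂/n₁, so n₂/n₁ = tan 37.38° = 0.764.

n₂/n₁ ≈ 0.764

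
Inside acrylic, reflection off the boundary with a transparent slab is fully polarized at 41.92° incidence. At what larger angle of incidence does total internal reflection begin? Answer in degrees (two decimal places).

tan θ_B = n₂/n₁ = tan 41.92° = 0.8979.
Total internal reflection: sin θ_c = n₂/n₁ = 0.8979.
θ_c = arcsin(0.8979) = 63.88°.

θ_c ≈ 63.88°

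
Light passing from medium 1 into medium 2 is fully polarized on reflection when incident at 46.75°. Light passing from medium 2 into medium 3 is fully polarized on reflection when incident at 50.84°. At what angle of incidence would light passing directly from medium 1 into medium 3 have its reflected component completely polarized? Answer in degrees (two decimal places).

θ_B ≈ 52.54°

n₂/n₁ = tan 46.75° = 1.0630 and n₃/n₂ = tan 50.84° = 1.2279.
Multiplying, n₃/n₁ = 1.0630 × 1.2279 = 1.3053, and θ_B(1→3) = arctan 1.3053 = 52.54°.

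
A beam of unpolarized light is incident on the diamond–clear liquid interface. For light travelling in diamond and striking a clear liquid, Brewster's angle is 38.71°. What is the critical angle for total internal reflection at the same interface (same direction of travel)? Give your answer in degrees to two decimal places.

θ_c ≈ 53.27°

n₂/n₁ = tan 38.71° = 0.8014; the critical angle satisfies sin θ_c = n₂/n₁.
θ_c = arcsin(0.8014) = 53.27°.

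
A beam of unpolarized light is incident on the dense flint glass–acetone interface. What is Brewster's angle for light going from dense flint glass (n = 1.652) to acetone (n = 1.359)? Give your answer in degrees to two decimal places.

Here n₂/n₁ = 1.359/1.652 = 0.8226, and Brewster's law gives tan θ_B = n₂/n₁.
θ_B = arctan(0.8226) = 39.44°.

θ_B ≈ 39.44°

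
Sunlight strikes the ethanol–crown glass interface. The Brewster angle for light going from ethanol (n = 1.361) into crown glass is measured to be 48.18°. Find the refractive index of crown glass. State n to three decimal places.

Brewster's law: tan θ_B = n₂/n₁ (light incident in ethanol, refracted into crown glass).
n₂ = n₁ tan θ_B = 1.361 × tan 48.18° = 1.521.

n ≈ 1.521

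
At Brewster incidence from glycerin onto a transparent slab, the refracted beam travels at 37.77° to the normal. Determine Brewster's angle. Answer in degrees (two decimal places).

θ_B ≈ 52.23°

Since the reflected and refracted rays are at right angles at the polarizing angle, θ_B + θ_t = 90°.
So θ_B = 90° − θ_t = 90° − 37.77° = 52.23°.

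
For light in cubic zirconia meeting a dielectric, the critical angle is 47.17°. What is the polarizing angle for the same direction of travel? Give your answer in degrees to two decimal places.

At the critical angle sin θ_c = n₂/n₁, giving n₂/n₁ = sin 47.17° = 0.7334.
Then tan θ_B = n₂/n₁ = 0.7334, so θ_B = arctan 0.7334 = 36.26°.

θ_B ≈ 36.26°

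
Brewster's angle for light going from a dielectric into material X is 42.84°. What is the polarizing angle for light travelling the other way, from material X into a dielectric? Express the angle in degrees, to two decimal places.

θ_B' ≈ 47.16°

Reversing the direction swaps n₁ and n₂, so tan θ_B' = 1/tan θ_B and θ_B' = 90° − θ_B.
Hence θ_B' = 90° − 42.84° = 47.16°.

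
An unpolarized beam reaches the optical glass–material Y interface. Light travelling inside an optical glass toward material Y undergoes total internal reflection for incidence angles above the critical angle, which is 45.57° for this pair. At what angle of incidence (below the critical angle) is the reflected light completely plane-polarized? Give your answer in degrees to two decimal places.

sin θ_c = n₂/n₁, so n₂/n₁ = sin 45.57° = 0.7141.
Brewster: tan θ_B = n₂/n₁ = 0.7141.
θ_B = arctan(0.7141) = 35.53°.

θ_B ≈ 35.53°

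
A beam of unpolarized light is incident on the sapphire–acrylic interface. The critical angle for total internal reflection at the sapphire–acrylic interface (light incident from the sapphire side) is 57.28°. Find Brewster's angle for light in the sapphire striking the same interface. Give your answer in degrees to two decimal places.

sin θ_c = n₂/n₁, so n₂/n₁ = sin 57.28° = 0.8413.
Brewster: tan θ_B = n₂/n₁ = 0.8413.
θ_B = arctan(0.8413) = 40.07°.

θ_B ≈ 40.07°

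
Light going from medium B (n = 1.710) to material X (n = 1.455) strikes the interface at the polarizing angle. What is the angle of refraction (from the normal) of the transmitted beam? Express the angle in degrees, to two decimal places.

θ_t ≈ 49.61°

tan θ_B = n₂/n₁ = 1.455/1.710 = 0.8509, so θ_B = 40.39°.
Since θ_B + θ_t = 90° at Brewster incidence, θ_t = 90° − 40.39° = 49.61°.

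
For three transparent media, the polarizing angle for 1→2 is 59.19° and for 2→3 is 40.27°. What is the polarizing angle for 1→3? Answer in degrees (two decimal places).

tan θ_B(1→2) = n₂/n₁ = tan 59.19° = 1.6769.
tan θ_B(2→3) = n₃/n₂ = tan 40.27° = 0.8472.
Multiplying, n₃/n₁ = 1.6769 × 0.8472 = 1.4206, and θ_B(1→3) = arctan 1.4206 = 54.86°.

θ_B ≈ 54.86°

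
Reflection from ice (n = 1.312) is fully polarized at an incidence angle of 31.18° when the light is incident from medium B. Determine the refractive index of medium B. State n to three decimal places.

n ≈ 2.168

Full polarization of the reflected beam means tan θ_B = n₂/n₁, where n₁ is the incident medium (medium B).
n₁ = n₂ / tan θ_B = 1.312 / tan 31.18° = 2.168.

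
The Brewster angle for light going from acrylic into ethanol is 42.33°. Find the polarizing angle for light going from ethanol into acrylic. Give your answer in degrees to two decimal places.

θ_B' ≈ 47.67°

Reversing the direction swaps n₁ and n₂, so tan θ_B' = 1/tan θ_B and θ_B' = 90° − θ_B.
Hence θ_B' = 90° − 42.33° = 47.67°.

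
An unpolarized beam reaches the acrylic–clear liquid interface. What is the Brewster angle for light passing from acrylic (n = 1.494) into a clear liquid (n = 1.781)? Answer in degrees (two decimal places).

tan θ_B = n₂/n₁ = 1.781/1.494 = 1.1921.
So θ_B = arctan 1.1921 = 50.01°.

θ_B ≈ 50.01°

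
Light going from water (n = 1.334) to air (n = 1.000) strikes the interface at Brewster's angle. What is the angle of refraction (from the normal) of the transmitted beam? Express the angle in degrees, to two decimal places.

θ_t ≈ 53.14°

θ_B = arctan(n₂/n₁) = arctan(1.000/1.334) = 36.86°.
Since θ_B + θ_t = 90° at Brewster incidence, θ_t = 90° − 36.86° = 53.14°.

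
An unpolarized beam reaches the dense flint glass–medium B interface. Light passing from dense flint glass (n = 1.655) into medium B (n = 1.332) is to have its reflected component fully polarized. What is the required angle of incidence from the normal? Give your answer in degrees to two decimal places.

θ_B ≈ 38.83°

tan θ_B = n₂/n₁ = 1.332/1.655 = 0.8048. Taking the arctangent, θ_B = 38.83°.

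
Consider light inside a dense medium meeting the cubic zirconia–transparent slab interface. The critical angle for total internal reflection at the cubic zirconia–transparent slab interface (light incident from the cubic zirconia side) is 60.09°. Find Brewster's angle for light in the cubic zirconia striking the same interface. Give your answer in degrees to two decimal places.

sin θ_c = n₂/n₁, so n₂/n₁ = sin 60.09° = 0.8668.
Brewster: tan θ_B = n₂/n₁ = 0.8668.
θ_B = arctan(0.8668) = 40.92°.

θ_B ≈ 40.92°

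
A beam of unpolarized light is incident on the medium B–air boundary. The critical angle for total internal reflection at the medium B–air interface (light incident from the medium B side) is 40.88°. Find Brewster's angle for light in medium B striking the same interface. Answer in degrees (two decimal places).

At the critical angle sin θ_c = n₂/n₁, giving n₂/n₁ = sin 40.88° = 0.6545.
Then tan θ_B = n₂/n₁ = 0.6545, so θ_B = arctan 0.6545 = 33.20°.

θ_B ≈ 33.20°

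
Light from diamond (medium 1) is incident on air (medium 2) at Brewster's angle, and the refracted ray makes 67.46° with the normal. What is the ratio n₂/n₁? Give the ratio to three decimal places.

n₂/n₁ ≈ 0.415

θ_B + θ_t = 90°, so θ_B = 90° − 67.46° = 22.54°.
tan θ_B = n₂/n₁, so n₂/n₁ = tan 22.54° = 0.415.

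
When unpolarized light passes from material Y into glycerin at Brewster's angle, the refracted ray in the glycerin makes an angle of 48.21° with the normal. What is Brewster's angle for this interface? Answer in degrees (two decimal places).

Since the reflected and refracted rays are at right angles at the polarizing angle, θ_B + θ_t = 90°.
θ_B = 90° − 48.21° = 41.79°.

θ_B ≈ 41.79°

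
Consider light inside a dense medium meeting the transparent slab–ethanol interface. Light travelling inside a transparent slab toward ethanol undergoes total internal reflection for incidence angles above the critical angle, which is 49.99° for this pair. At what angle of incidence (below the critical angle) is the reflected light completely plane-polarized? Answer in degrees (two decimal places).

θ_B ≈ 37.45°

n₂/n₁ = sin θ_c = sin 49.99° = 0.7659.
tan θ_B equals the same ratio, so θ_B = arctan(0.7659) = 37.45°.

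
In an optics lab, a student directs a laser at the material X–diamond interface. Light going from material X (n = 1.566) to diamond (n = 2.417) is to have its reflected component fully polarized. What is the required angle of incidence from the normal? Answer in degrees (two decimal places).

θ_B ≈ 57.06°

The reflected p-component vanishes when tan θ_B = n₂/n₁.
Brewster's condition: tan θ_B = n₂/n₁ = 2.417/1.566 = 1.5434.
So θ_B = arctan 1.5434 = 57.06°.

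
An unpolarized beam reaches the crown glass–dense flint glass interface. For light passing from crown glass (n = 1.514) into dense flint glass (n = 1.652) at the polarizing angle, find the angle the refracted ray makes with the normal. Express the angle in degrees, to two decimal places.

First find Brewster's angle: tan θ_B = 1.652/1.514 = 1.0911, giving θ_B = 47.50°.
The refracted ray is perpendicular to the reflected ray, so θ_t = 90° − θ_B = 42.50°.

θ_t ≈ 42.50°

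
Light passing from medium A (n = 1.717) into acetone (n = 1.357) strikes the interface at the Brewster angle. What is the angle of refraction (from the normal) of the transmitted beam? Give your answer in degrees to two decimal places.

θ_B = arctan(n₂/n₁) = arctan(1.357/1.717) = 38.32°.
Since θ_B + θ_t = 90° at Brewster incidence, θ_t = 90° − 38.32° = 51.68°.

θ_t ≈ 51.68°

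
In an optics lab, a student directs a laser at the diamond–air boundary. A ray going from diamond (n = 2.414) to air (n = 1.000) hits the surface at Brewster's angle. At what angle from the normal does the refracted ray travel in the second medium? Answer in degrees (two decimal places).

tan θ_B = n₂/n₁ = 1.000/2.414 = 0.4143, so θ_B = 22.50°.
The refracted ray is perpendicular to the reflected ray, so θ_t = 90° − θ_B = 67.50°.

θ_t ≈ 67.50°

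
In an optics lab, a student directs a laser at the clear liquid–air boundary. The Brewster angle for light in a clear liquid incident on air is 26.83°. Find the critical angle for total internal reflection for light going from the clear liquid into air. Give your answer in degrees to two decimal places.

n₂/n₁ = tan 26.83° = 0.5058; the critical angle satisfies sin θ_c = n₂/n₁.
θ_c = arcsin(0.5058) = 30.38°.

θ_c ≈ 30.38°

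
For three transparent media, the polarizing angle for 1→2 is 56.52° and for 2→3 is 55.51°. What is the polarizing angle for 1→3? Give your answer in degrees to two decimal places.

θ_B ≈ 65.56°

tan θ_B(1→2) = n₂/n₁ = tan 56.52° = 1.5120.
tan θ_B(2→3) = n₃/n₂ = tan 55.51° = 1.4556.
n₃/n₁ = 2.2008. Then tan θ_B(1→3) = n₃/n₁, so θ_B(1→3) = arctan(2.2008) = 65.56°.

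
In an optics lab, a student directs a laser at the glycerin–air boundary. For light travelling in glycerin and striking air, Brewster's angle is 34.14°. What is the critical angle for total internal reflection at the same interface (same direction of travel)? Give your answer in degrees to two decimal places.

n₂/n₁ = tan 34.14° = 0.6781; the critical angle satisfies sin θ_c = n₂/n₁.
θ_c = arcsin(0.6781) = 42.69°.

θ_c ≈ 42.69°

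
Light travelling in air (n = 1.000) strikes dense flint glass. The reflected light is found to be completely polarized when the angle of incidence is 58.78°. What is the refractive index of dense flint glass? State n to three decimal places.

Full polarization of the reflected beam means tan θ_B = n₂/n₁, where n₁ is the incident medium (air).
n₂ = n₁ tan θ_B = 1.000 × tan 58.78° = 1.650.

n ≈ 1.650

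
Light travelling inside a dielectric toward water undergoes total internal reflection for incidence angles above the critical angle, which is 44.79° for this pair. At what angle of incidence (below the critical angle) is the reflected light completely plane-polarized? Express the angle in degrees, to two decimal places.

n₂/n₁ = sin θ_c = sin 44.79° = 0.7045.
tan θ_B equals the same ratio, so θ_B = arctan(0.7045) = 35.17°.

θ_B ≈ 35.17°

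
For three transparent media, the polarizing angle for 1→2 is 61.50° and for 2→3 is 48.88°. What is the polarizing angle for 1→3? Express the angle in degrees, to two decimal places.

Each Brewster angle gives a ratio: n₂/n₁ = tan 61.50° = 1.8418, n₃/n₂ = tan 48.88° = 1.1455.
Multiplying, n₃/n₁ = 1.8418 × 1.1455 = 2.1098, and θ_B(1→3) = arctan 2.1098 = 64.64°.

θ_B ≈ 64.64°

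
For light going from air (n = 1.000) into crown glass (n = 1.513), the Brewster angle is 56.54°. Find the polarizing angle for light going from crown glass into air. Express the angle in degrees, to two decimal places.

θ_B' ≈ 33.46°

The two Brewster angles are complementary: θ_B' = 90° − θ_B = 90° − 56.54° = 33.46°.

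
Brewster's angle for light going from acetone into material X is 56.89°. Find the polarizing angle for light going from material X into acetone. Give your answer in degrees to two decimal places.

Reversing the direction swaps n₁ and n₂, so tan θ_B' = 1/tan θ_B and θ_B' = 90° − θ_B.
Hence θ_B' = 90° − 56.89° = 33.11°.

θ_B' ≈ 33.11°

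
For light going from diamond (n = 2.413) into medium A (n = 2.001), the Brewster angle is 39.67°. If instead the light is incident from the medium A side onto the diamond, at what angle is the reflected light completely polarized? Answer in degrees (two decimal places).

θ_B' ≈ 50.33°

Reversing the direction swaps n₁ and n₂, so tan θ_B' = 1/tan θ_B and θ_B' = 90° − θ_B.
Hence θ_B' = 90° − 39.67° = 50.33°.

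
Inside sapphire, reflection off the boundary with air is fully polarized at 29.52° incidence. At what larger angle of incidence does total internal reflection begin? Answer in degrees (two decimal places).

θ_c ≈ 34.49°

From Brewster, n₂/n₁ = tan θ_B = tan 29.52° = 0.5662.
Then sin θ_c = n₂/n₁ = 0.5662, so θ_c = arcsin 0.5662 = 34.49°.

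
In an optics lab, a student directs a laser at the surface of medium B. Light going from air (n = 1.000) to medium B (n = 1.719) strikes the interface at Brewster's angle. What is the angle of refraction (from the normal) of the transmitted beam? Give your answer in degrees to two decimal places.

θ_B = arctan(n₂/n₁) = arctan(1.719/1.000) = 59.81°.
Since θ_B + θ_t = 90° at Brewster incidence, θ_t = 90° − 59.81° = 30.19°.

θ_t ≈ 30.19°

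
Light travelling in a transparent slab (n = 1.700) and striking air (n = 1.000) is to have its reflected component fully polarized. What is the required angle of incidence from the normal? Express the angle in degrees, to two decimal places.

Brewster's condition: tan θ_B = n₂/n₁ = 1.000/1.700 = 0.5882.
θ_B = arctan(0.5882) = 30.47°.

θ_B ≈ 30.47°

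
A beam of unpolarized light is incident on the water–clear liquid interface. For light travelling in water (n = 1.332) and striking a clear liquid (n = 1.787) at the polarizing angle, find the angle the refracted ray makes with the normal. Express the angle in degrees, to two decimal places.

tan θ_B = n₂/n₁ = 1.787/1.332 = 1.3416, so θ_B = 53.30°.
Since θ_B + θ_t = 90° at Brewster incidence, θ_t = 90° − 53.30° = 36.70°.

θ_t ≈ 36.70°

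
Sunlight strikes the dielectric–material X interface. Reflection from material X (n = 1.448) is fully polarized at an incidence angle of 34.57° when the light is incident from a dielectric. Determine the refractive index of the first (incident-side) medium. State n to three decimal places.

n ≈ 2.101

At the polarizing angle, tan θ_B = n₂/n₁ with n₁ on the incident side (a dielectric) and n₂ on the transmitted side (material X).
n₁ = n₂ / tan θ_B = 1.448 / tan 34.57° = 2.101.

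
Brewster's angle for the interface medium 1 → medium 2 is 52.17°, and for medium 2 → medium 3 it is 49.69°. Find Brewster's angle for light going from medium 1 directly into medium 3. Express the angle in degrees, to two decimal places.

θ_B ≈ 56.62°

n₂/n₁ = tan 52.17° = 1.2878 and n₃/n₂ = tan 49.69° = 1.1787.
So n₃/n₁ = (n₂/n₁)(n₃/n₂) = 1.2878 × 1.1787 = 1.5180.
θ_B(1→3) = arctan(1.5180) = 56.62°.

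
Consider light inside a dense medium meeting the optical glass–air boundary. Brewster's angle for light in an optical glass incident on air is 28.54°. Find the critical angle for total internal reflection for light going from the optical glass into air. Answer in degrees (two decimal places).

θ_c ≈ 32.95°

n₂/n₁ = tan 28.54° = 0.5439; the critical angle satisfies sin θ_c = n₂/n₁.
θ_c = arcsin(0.5439) = 32.95°.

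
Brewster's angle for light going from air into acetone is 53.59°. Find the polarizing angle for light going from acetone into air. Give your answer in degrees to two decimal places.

θ_B' ≈ 36.41°

tan θ_B' = n₁/n₂ = 1/tan θ_B, so θ_B' = 90° − θ_B.
θ_B' = 90° − 53.59° = 36.41°.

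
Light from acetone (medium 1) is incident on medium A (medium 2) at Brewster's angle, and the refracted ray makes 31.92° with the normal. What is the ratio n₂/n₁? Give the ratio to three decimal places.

n₂/n₁ ≈ 1.605

At Brewster incidence θ_B = 90° − θ_t = 90° − 31.92° = 58.08°.
Then n₂/n₁ = tan θ_B = tan 58.08° = 1.605.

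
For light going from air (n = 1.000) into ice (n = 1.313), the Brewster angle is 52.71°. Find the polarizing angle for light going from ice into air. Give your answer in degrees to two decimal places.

tan θ_B' = n₁/n₂ = 1/tan θ_B, so θ_B' = 90° − θ_B.
θ_B' = 90° − 52.71° = 37.29°.

θ_B' ≈ 37.29°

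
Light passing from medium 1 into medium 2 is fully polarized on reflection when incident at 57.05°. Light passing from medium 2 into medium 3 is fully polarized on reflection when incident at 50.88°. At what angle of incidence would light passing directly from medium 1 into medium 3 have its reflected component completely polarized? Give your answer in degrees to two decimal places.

θ_B ≈ 62.21°

n₂/n₁ = tan 57.05° = 1.5428 and n₃/n₂ = tan 50.88° = 1.2296.
So n₃/n₁ = (n₂/n₁)(n₃/n₂) = 1.5428 × 1.2296 = 1.8971.
θ_B(1→3) = arctan(1.8971) = 62.21°.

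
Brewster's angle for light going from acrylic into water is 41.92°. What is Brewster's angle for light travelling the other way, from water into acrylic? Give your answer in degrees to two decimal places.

Reversing the direction swaps n₁ and n₂, so tan θ_B' = 1/tan θ_B and θ_B' = 90° − θ_B.
Hence θ_B' = 90° − 41.92° = 48.08°.

θ_B' ≈ 48.08°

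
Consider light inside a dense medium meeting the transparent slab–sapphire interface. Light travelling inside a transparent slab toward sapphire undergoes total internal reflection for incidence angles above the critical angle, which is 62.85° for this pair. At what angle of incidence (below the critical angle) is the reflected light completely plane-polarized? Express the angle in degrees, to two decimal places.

At the critical angle sin θ_c = n₂/n₁, giving n₂/n₁ = sin 62.85° = 0.8898.
Then tan θ_B = n₂/n₁ = 0.8898, so θ_B = arctan 0.8898 = 41.66°.

θ_B ≈ 41.66°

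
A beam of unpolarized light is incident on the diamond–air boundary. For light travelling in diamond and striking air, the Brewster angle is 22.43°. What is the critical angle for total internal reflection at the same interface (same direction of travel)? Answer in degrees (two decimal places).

From Brewster, n₂/n₁ = tan θ_B = tan 22.43° = 0.4128.
Then sin θ_c = n₂/n₁ = 0.4128, so θ_c = arcsin 0.4128 = 24.38°.

θ_c ≈ 24.38°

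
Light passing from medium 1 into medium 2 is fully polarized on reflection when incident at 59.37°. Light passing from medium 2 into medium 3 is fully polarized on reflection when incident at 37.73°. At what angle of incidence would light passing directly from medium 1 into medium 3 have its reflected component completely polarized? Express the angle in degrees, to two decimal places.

θ_B ≈ 52.57°

n₂/n₁ = tan 59.37° = 1.6889 and n₃/n₂ = tan 37.73° = 0.7737.
Multiplying, n₃/n₁ = 1.6889 × 0.7737 = 1.3067, and θ_B(1→3) = arctan 1.3067 = 52.57°.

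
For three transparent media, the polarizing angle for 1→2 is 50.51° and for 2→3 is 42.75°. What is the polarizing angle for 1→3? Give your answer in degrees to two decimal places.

θ_B ≈ 48.28°

Each Brewster angle gives a ratio: n₂/n₁ = tan 50.51° = 1.2135, n₃/n₂ = tan 42.75° = 0.9244.
So n₃/n₁ = (n₂/n₁)(n₃/n₂) = 1.2135 × 0.9244 = 1.1218.
θ_B(1→3) = arctan(1.1218) = 48.28°.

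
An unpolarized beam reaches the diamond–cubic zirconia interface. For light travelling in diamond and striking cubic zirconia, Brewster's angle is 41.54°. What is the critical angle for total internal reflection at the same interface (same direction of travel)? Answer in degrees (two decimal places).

θ_c ≈ 62.37°

n₂/n₁ = tan 41.54° = 0.8860; the critical angle satisfies sin θ_c = n₂/n₁.
θ_c = arcsin(0.8860) = 62.37°.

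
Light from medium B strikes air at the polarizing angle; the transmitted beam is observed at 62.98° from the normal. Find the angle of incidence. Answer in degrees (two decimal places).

Since the reflected and refracted rays are at right angles at the polarizing angle, θ_B + θ_t = 90°.
So θ_B = 90° − θ_t = 90° − 62.98° = 27.02°.

θ_B ≈ 27.02°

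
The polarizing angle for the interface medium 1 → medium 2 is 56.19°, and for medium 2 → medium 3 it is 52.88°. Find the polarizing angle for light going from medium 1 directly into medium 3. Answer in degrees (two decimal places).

tan θ_B(1→2) = n₂/n₁ = tan 56.19° = 1.4932.
tan θ_B(2→3) = n₃/n₂ = tan 52.88° = 1.3213.
n₃/n₁ = 1.9730. Then tan θ_B(1→3) = n₃/n₁, so θ_B(1→3) = arctan(1.9730) = 63.12°.

θ_B ≈ 63.12°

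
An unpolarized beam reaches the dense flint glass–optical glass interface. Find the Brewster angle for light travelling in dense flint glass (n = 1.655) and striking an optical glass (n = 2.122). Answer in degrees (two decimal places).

θ_B ≈ 52.05°

At Brewster's angle the reflected and refracted rays are perpendicular, which with Snell's law gives tan θ_B = n₂/n₁.
Here n₂/n₁ = 2.122/1.655 = 1.2822, and Brewster's law gives tan θ_B = n₂/n₁. Taking the arctangent, θ_B = 52.05°.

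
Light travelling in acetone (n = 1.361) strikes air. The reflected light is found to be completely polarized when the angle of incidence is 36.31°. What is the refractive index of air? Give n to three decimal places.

n ≈ 1.000

At the Brewster angle, tan θ_B = n₂/n₁ with n₁ on the incident side (acetone) and n₂ on the transmitted side (air).
n₂ = n₁ tan θ_B = 1.361 × tan 36.31° = 1.000.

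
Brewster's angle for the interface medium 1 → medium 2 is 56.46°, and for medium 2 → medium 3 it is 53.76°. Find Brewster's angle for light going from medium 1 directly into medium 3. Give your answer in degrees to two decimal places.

θ_B ≈ 64.09°

Each Brewster angle gives a ratio: n₂/n₁ = tan 56.46° = 1.5085, n₃/n₂ = tan 53.76° = 1.3643.
n₃/n₁ = 2.0582. Then tan θ_B(1→3) = n₃/n₁, so θ_B(1→3) = arctan(2.0582) = 64.09°.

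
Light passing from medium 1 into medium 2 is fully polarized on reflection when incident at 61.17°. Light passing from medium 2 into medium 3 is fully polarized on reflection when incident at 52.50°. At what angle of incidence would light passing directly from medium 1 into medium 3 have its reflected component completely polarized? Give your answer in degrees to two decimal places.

n₂/n₁ = tan 61.17° = 1.8167 and n₃/n₂ = tan 52.50° = 1.3032.
Multiplying, n₃/n₁ = 1.8167 × 1.3032 = 2.3676, and θ_B(1→3) = arctan 2.3676 = 67.10°.

θ_B ≈ 67.10°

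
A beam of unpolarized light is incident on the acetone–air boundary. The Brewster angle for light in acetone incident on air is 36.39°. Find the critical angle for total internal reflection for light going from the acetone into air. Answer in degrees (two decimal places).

θ_c ≈ 47.48°

tan θ_B = n₂/n₁ = tan 36.39° = 0.7370.
Total internal reflection: sin θ_c = n₂/n₁ = 0.7370.
θ_c = arcsin(0.7370) = 47.48°.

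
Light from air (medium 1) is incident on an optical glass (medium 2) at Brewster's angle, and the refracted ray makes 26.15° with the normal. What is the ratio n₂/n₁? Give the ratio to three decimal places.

n₂/n₁ ≈ 2.037

θ_B + θ_t = 90°, so θ_B = 90° − 26.15° = 63.85°.
tan θ_B = n₂/n₁, so n₂/n₁ = tan 63.85° = 2.037.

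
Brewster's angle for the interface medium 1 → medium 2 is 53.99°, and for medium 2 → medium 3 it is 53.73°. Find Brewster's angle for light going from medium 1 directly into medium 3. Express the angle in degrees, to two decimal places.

θ_B ≈ 61.93°

tan θ_B(1→2) = n₂/n₁ = tan 53.99° = 1.3759.
tan θ_B(2→3) = n₃/n₂ = tan 53.73° = 1.3628.
So n₃/n₁ = (n₂/n₁)(n₃/n₂) = 1.3759 × 1.3628 = 1.8751.
θ_B(1→3) = arctan(1.8751) = 61.93°.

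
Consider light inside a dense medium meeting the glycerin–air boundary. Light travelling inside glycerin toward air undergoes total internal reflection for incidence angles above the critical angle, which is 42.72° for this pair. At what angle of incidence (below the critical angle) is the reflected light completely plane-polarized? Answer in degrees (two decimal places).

n₂/n₁ = sin θ_c = sin 42.72° = 0.6784.
tan θ_B equals the same ratio, so θ_B = arctan(0.6784) = 34.15°.

θ_B ≈ 34.15°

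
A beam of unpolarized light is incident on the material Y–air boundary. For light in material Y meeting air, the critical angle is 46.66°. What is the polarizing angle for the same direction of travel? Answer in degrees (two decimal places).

At the critical angle sin θ_c = n₂/n₁, giving n₂/n₁ = sin 46.66° = 0.7273.
Then tan θ_B = n₂/n₁ = 0.7273, so θ_B = arctan 0.7273 = 36.03°.

θ_B ≈ 36.03°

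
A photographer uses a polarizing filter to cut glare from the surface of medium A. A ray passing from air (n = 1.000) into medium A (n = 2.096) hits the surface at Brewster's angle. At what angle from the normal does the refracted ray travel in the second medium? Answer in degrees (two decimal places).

tan θ_B = n₂/n₁ = 2.096/1.000 = 2.0960, so θ_B = 64.49°.
At Brewster's angle the reflected and refracted rays are perpendicular, so θ_t = 90° − θ_B = 90° − 64.49° = 25.51°.

θ_t ≈ 25.51°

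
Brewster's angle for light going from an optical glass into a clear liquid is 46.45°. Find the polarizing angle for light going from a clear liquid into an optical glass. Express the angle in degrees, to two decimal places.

Reversing the direction swaps n₁ and n₂, so tan θ_B' = 1/tan θ_B and θ_B' = 90° − θ_B.
Hence θ_B' = 90° − 46.45° = 43.55°.

θ_B' ≈ 43.55°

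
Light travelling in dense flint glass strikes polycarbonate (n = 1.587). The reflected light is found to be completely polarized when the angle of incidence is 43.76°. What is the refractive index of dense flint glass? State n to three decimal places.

n ≈ 1.657

At the polarizing angle, tan θ_B = n₂/n₁ with n₁ on the incident side (dense flint glass) and n₂ on the transmitted side (polycarbonate).
n₁ = n₂ / tan θ_B = 1.587 / tan 43.76° = 1.657.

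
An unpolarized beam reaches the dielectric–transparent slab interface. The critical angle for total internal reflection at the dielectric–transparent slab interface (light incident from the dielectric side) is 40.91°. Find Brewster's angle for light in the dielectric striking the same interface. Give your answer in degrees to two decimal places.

θ_B ≈ 33.22°

sin θ_c = n₂/n₁, so n₂/n₁ = sin 40.91° = 0.6549.
Brewster: tan θ_B = n₂/n₁ = 0.6549.
θ_B = arctan(0.6549) = 33.22°.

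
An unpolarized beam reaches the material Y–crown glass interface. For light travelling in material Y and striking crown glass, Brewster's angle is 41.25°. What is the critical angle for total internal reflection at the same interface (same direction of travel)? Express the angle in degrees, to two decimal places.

θ_c ≈ 61.28°

From Brewster, n₂/n₁ = tan θ_B = tan 41.25° = 0.8770.
Then sin θ_c = n₂/n₁ = 0.8770, so θ_c = arcsin 0.8770 = 61.28°.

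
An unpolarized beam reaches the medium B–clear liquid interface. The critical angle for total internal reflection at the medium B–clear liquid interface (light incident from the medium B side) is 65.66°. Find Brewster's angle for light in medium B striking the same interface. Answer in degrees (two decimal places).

n₂/n₁ = sin θ_c = sin 65.66° = 0.9111.
tan θ_B equals the same ratio, so θ_B = arctan(0.9111) = 42.34°.

θ_B ≈ 42.34°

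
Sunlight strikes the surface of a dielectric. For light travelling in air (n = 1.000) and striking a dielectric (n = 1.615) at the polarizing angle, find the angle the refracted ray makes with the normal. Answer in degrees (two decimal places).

θ_t ≈ 31.77°

tan θ_B = n₂/n₁ = 1.615/1.000 = 1.6150, so θ_B = 58.23°.
At Brewster's angle the reflected and refracted rays are perpendicular, so θ_t = 90° − θ_B = 90° − 58.23° = 31.77°.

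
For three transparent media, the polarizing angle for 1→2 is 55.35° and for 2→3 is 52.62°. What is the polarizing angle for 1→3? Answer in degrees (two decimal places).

θ_B ≈ 62.16°

Each Brewster angle gives a ratio: n₂/n₁ = tan 55.35° = 1.4469, n₃/n₂ = tan 52.62° = 1.3089.
Multiplying, n₃/n₁ = 1.4469 × 1.3089 = 1.8938, and θ_B(1→3) = arctan 1.8938 = 62.16°.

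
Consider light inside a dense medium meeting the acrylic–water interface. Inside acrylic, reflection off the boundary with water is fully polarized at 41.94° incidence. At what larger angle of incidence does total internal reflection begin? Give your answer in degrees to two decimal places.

n₂/n₁ = tan 41.94° = 0.8985; the critical angle satisfies sin θ_c = n₂/n₁.
θ_c = arcsin(0.8985) = 63.96°.

θ_c ≈ 63.96°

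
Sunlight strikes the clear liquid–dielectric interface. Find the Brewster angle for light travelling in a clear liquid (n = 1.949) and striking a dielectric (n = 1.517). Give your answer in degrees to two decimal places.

tan θ_B = n₂/n₁ = 1.517/1.949 = 0.7783.
θ_B = arctan(0.7783) = 37.90°.

θ_B ≈ 37.90°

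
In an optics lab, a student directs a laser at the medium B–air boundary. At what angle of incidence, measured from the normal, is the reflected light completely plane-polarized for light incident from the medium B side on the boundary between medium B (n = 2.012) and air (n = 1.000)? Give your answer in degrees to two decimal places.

θ_B ≈ 26.43°

Here n₂/n₁ = 1.000/2.012 = 0.4970, and Brewster's law gives tan θ_B = n₂/n₁.
So θ_B = arctan 0.4970 = 26.43°.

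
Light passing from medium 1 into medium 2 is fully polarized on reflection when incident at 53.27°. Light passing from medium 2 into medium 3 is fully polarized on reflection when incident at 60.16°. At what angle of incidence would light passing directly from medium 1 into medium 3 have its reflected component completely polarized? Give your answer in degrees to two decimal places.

θ_B ≈ 66.83°

n₂/n₁ = tan 53.27° = 1.3401 and n₃/n₂ = tan 60.16° = 1.7433.
Multiplying, n₃/n₁ = 1.3401 × 1.7433 = 2.3362, and θ_B(1→3) = arctan 2.3362 = 66.83°.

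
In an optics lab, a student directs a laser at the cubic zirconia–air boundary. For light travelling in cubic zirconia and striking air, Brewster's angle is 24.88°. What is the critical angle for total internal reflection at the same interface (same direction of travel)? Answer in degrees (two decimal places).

θ_c ≈ 27.63°

tan θ_B = n₂/n₁ = tan 24.88° = 0.4638.
Total internal reflection: sin θ_c = n₂/n₁ = 0.4638.
θ_c = arcsin(0.4638) = 27.63°.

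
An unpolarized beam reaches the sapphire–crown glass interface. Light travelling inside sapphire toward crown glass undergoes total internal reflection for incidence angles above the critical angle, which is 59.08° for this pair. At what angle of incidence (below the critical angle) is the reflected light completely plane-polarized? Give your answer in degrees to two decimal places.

θ_B ≈ 40.63°

At the critical angle sin θ_c = n₂/n₁, giving n₂/n₁ = sin 59.08° = 0.8579.
Then tan θ_B = n₂/n₁ = 0.8579, so θ_B = arctan 0.8579 = 40.63°.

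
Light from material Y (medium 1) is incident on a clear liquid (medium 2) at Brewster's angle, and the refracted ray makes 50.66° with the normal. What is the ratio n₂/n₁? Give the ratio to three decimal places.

At Brewster incidence θ_B = 90° − θ_t = 90° − 50.66° = 39.34°.
Then n₂/n₁ = tan θ_B = tan 39.34° = 0.820.

n₂/n₁ ≈ 0.820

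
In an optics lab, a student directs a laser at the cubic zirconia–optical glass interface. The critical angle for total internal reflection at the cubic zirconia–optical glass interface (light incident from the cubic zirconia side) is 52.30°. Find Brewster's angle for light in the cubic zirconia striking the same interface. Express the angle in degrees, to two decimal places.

θ_B ≈ 38.35°

At the critical angle sin θ_c = n₂/n₁, giving n₂/n₁ = sin 52.30° = 0.7912.
Then tan θ_B = n₂/n₁ = 0.7912, so θ_B = arctan 0.7912 = 38.35°.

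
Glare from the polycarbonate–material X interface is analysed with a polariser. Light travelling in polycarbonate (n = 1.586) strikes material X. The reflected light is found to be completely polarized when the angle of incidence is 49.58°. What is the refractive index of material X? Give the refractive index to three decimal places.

n ≈ 1.862

Brewster's law: tan θ_B = n₂/n₁ (light incident in polycarbonate, refracted into material X).
n₂ = n₁ tan θ_B = 1.586 × tan 49.58° = 1.862.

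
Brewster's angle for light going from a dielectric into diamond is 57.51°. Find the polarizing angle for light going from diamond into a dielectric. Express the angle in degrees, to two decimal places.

The two Brewster angles are complementary: θ_B' = 90° − θ_B = 90° − 57.51° = 32.49°.

θ_B' ≈ 32.49°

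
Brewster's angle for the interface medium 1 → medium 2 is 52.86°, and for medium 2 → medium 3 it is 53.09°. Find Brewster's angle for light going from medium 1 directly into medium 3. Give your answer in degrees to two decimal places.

θ_B ≈ 60.37°

Each Brewster angle gives a ratio: n₂/n₁ = tan 52.86° = 1.3203, n₃/n₂ = tan 53.09° = 1.3314.
So n₃/n₁ = (n₂/n₁)(n₃/n₂) = 1.3203 × 1.3314 = 1.7579.
θ_B(1→3) = arctan(1.7579) = 60.37°.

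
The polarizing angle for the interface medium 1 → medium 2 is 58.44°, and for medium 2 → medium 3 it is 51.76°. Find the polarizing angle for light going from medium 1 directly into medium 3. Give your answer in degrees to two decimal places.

θ_B ≈ 64.17°

Each Brewster angle gives a ratio: n₂/n₁ = tan 58.44° = 1.6280, n₃/n₂ = tan 51.76° = 1.2689.
Multiplying, n₃/n₁ = 1.6280 × 1.2689 = 2.0659, and θ_B(1→3) = arctan 2.0659 = 64.17°.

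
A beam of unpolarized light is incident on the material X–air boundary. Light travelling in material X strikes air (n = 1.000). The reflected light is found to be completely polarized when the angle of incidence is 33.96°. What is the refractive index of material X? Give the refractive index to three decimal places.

Full polarization of the reflected beam means tan θ_B = n₂/n₁, where n₁ is the incident medium (material X).
n₁ = n₂ / tan θ_B = 1.000 / tan 33.96° = 1.485.

n ≈ 1.485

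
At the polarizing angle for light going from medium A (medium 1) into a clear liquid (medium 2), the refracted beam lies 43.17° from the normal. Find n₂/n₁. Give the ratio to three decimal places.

θ_B + θ_t = 90°, so θ_B = 90° − 43.17° = 46.83°.
Then n₂/n₁ = tan θ_B = tan 46.83° = 1.066.

n₂/n₁ ≈ 1.066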